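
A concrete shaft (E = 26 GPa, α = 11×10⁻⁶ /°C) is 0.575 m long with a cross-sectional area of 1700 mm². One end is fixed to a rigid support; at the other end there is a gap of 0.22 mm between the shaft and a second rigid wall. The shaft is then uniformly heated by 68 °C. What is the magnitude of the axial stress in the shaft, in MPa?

σ ≈ 9.5 MPa (compressive)

Free thermal elongation = αΔT L = 11×10⁻⁶ × 68 × 575 = 0.4301 mm.
This exceeds the 0.22 mm gap, so the wall pushes back. The portion of expansion that must be recovered elastically is δ_free − gap = 0.4301 − 0.22 = 0.2101 mm.
Compatibility: PL/(AE) = 0.2101 mm, so σ = P/A = E × (0.2101/575) = 9.5 MPa.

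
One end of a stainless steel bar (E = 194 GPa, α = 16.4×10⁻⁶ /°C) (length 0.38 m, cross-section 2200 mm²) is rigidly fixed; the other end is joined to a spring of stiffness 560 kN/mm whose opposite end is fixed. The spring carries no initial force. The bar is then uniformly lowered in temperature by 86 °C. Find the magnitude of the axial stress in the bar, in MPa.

If the spring were absent the bar would shorten by αΔT L = 16.4×10⁻⁶ × 86 × 380 = 0.536 mm.
Let P be the tensile force in the spring. The bar extends elastically by PL/(AE) and the spring stretches by P/k; together these equal δ_free.
So P = δ_free / [L/(AE) + 1/k] = 0.536 / [ 380/(2200×194×10³) + 1/(560×10³) ].
P = 0.536 / 2.676×10⁻⁶ = 200300 N.
σ = P/A = 200300/2200 = 91.03 MPa.

σ ≈ 91 MPa (tensile)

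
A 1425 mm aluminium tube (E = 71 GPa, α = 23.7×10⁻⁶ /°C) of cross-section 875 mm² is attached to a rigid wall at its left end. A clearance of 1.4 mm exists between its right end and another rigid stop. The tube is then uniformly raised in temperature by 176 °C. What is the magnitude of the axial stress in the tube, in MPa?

Free thermal elongation = αΔT L = 23.7×10⁻⁶ × 176 × 1425 = 5.944 mm.
This exceeds the 1.4 mm gap, so the wall pushes back. The portion of expansion that must be recovered elastically is δ_free − gap = 5.944 − 1.4 = 4.544 mm.
Compatibility: PL/(AE) = 4.544 mm, so σ = P/A = E × (4.544/1425) = 226.4 MPa.

σ ≈ 226 MPa (compressive)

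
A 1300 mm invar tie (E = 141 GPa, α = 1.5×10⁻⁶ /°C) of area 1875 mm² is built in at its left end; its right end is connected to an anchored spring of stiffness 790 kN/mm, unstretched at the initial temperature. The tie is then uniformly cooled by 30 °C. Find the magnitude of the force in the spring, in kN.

P ≈ 9.46 kN

The unrestrained thermal change is αΔT L = 1.5×10⁻⁶ × 30 × 1300 = 0.0585 mm.
With a force P in the spring, the elastic change of the tie is PL/(AE) and that of the spring is P/k; compatibility requires their sum to equal δ_free.
So P = δ_free / [L/(AE) + 1/k] = 0.0585 / [ 1300/(1875×141×10³) + 1/(790×10³) ].
P = 0.0585 / 6.183×10⁻⁶ = 9461 N.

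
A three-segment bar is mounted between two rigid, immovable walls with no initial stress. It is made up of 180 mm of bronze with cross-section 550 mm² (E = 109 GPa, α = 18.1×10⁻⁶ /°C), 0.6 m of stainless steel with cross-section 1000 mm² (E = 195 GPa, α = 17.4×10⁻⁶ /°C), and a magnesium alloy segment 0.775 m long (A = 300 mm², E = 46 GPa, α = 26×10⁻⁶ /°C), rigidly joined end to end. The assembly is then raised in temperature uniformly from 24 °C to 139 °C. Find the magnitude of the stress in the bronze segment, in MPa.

If the supports were absent, the total length change would be Σ αᵢΔT Lᵢ = 18.1×10⁻⁶×115×180 + 17.4×10⁻⁶×115×600 + 26×10⁻⁶×115×775 = 3.893 mm.
Since the ends are fixed, an axial force P builds up, equal in every segment, with P · Σ Lᵢ/(AᵢEᵢ) = δ_free.
The series flexibility is Σ Lᵢ/(AᵢEᵢ) = 180/(550×109×10³) + 600/(1000×195×10³) + 775/(300×46×10³) = 6.224×10⁻⁵ mm/N.
Hence P = δ_free / Σ(L/AE) = 3.893/6.224×10⁻⁵ = 62.54 kN (compressive).
σ_{bronze} = P / A = 62540 / 550 = 113.7 MPa.

σ ≈ 114 MPa (compressive)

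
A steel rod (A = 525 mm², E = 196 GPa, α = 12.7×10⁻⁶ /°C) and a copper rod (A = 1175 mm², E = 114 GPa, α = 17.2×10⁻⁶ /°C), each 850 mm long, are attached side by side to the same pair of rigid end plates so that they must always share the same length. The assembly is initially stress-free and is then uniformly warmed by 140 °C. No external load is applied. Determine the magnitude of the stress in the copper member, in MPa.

σ ≈ 31.2 MPa (compressive)

The copper has the larger α, so on heating it would change length more than the steel if both were free. The rigid plates force a common final length, so the copper is put into compression and the steel into tension, with equal and opposite forces P (no external load).
Setting the final lengths equal and cancelling L: (α₁ − α₂)ΔT = P/(A₁E₁) + P/(A₂E₂).
|α₁ − α₂|·ΔT = 4.5×10⁻⁶ × 140 = 0.00063.
1/(A₁E₁) + 1/(A₂E₂) = 1/(525×196×10³) + 1/(1175×114×10³) = 1.718×10⁻⁸ N⁻¹.
So P = 0.00063 / 1.718×10⁻⁸ = 36.66 kN.
σ_{copper} = P/A₂ = 36660/1175 = 31.2 MPa, compressive.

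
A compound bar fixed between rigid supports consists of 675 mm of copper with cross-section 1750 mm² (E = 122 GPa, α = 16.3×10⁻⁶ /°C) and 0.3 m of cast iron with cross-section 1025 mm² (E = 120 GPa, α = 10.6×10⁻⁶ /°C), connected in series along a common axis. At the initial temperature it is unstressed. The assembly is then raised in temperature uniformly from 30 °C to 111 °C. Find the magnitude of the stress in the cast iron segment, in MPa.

σ ≈ 200 MPa (compressive)

With the walls removed the bar would change length by δ_free = Σ αᵢΔT Lᵢ = 16.3×10⁻⁶×81×675 + 10.6×10⁻⁶×81×300 = 1.149 mm.
The rigid supports impose zero overall length change; the single axial force P common to all segments must satisfy P Σ Lᵢ/(AᵢEᵢ) = δ_free.
Σ Lᵢ/(AᵢEᵢ) = 675/(1750×122×10³) + 300/(1025×120×10³) = 5.601×10⁻⁶ mm/N.
Hence P = δ_free / Σ(L/AE) = 1.149/5.601×10⁻⁶ = 205.1 kN (compressive).
σ_{cast iron} = P / A = 205100 / 1025 = 200.1 MPa.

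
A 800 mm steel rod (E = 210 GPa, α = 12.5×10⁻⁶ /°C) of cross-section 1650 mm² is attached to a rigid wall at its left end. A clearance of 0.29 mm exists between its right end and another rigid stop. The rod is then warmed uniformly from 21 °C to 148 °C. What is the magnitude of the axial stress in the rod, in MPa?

If the wall were absent the rod would grow by αΔT L = 12.5×10⁻⁶ × 127 × 800 = 1.27 mm.
The gap closes (δ_free > 0.29 mm) and the wall then resists a further 1.27 − 0.29 = 0.98 mm of expansion.
So σ = E(δ_free − g)/L = 210×10³ × 0.98/800 = 257.2 MPa.

σ ≈ 257 MPa (compressive)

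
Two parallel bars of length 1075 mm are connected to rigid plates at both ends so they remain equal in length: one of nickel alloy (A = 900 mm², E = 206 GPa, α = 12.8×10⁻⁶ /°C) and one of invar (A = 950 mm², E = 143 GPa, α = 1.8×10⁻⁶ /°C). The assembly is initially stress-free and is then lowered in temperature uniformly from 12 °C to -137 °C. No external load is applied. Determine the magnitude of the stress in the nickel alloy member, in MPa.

σ ≈ 143 MPa (tensile)

Equilibrium of a rigid end plate with no external load gives equal and opposite internal forces ±P in the two members. Since α_{nickel alloy} > α_{invar}, cooling drives the nickel alloy into tension and the invar into compression.
Setting the final lengths equal and cancelling L: (α₁ − α₂)ΔT = P/(A₁E₁) + P/(A₂E₂).
|α₁ − α₂|·ΔT = 11×10⁻⁶ × 149 = 0.001639.
1/(A₁E₁) + 1/(A₂E₂) = 1/(900×206×10³) + 1/(950×143×10³) = 1.275×10⁻⁸ N⁻¹.
P = 0.001639 / 1.275×10⁻⁸ = 128500 N = 128.5 kN.
σ_{nickel alloy} = P/A₁ = 128500/900 = 142.8 MPa, tensile.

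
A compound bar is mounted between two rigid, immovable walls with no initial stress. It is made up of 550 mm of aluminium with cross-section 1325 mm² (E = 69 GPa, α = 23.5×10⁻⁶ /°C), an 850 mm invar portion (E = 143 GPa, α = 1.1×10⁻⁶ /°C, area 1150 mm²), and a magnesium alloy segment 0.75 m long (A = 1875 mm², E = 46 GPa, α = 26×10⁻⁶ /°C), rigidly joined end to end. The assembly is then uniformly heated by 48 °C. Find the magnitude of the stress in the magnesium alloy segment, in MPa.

Free thermal expansion of the whole bar: Σ αᵢΔT Lᵢ = 23.5×10⁻⁶×48×550 + 1.1×10⁻⁶×48×850 + 26×10⁻⁶×48×750 = 1.601 mm.
Since the ends are fixed, an axial force P builds up, equal in every segment, with P · Σ Lᵢ/(AᵢEᵢ) = δ_free.
The series flexibility is Σ Lᵢ/(AᵢEᵢ) = 550/(1325×69×10³) + 850/(1150×143×10³) + 750/(1875×46×10³) = 1.988×10⁻⁵ mm/N.
So P = 1.601 / 1.988×10⁻⁵ = 80.55 kN, compressive.
σ_{magnesium alloy} = P / A = 80550 / 1875 = 42.96 MPa.

σ ≈ 43 MPa (compressive)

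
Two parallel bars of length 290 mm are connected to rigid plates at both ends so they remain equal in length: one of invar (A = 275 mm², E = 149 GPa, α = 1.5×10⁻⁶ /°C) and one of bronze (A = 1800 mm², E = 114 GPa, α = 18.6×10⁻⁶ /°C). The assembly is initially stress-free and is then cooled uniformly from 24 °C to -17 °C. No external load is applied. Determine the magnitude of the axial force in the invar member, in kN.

Both members must finish at the same length. With the larger α, the bronze tends to over-contract; the plates restrain it, putting the bronze in tension and the invar in compression. With no external load the two internal forces are equal and opposite, magnitude P.
Equating the net (thermal + elastic) strains gives |α₁ − α₂|·ΔT = P·[1/(A₁E₁) + 1/(A₂E₂)].
|α₁ − α₂|·ΔT = 17.1×10⁻⁶ × 41 = 0.0007011.
1/(A₁E₁) + 1/(A₂E₂) = 1/(275×149×10³) + 1/(1800×114×10³) = 2.928×10⁻⁸ N⁻¹.
So P = 0.0007011 / 2.928×10⁻⁸ = 23.95 kN.

P ≈ 23.9 kN (compressive in the invar)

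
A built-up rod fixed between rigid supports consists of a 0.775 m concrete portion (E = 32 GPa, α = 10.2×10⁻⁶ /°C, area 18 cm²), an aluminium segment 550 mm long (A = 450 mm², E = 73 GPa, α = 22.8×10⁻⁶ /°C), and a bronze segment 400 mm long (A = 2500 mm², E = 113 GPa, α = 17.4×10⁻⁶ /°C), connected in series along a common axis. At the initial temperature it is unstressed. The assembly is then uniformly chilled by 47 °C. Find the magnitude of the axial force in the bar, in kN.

P ≈ 40.7 kN (tensile)

With the walls removed the bar would change length by δ_free = Σ αᵢΔT Lᵢ = 10.2×10⁻⁶×47×775 + 22.8×10⁻⁶×47×550 + 17.4×10⁻⁶×47×400 = 1.288 mm.
The rigid supports impose zero overall length change; the single axial force P common to all segments must satisfy P Σ Lᵢ/(AᵢEᵢ) = δ_free.
Σ Lᵢ/(AᵢEᵢ) = 775/(1800×32×10³) + 550/(450×73×10³) + 400/(2500×113×10³) = 3.161×10⁻⁵ mm/N.
P = 1.288 / 3.161×10⁻⁵ = 40740 N = 40.74 kN, tensile.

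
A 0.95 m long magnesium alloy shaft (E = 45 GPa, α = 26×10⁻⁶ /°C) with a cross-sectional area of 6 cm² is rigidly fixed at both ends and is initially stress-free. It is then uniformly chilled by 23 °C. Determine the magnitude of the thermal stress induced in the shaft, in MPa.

σ ≈ 26.9 MPa (tensile)

The supports are rigid, so the total axial strain is zero. The restrained thermal strain is ε = αΔT = 26×10⁻⁶ × 23 = 598×10⁻⁶.
Hence σ = E·αΔT = 45×10³ × 598×10⁻⁶ = 26.91 MPa, tensile.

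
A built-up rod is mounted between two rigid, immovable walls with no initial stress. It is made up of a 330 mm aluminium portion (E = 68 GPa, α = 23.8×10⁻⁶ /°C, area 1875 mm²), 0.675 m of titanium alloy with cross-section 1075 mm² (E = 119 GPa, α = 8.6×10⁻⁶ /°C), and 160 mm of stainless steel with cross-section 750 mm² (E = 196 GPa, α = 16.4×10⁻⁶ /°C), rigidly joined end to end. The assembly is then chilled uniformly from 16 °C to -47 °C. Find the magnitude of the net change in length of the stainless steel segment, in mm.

With the walls removed the bar would change length by δ_free = Σ αᵢΔT Lᵢ = 23.8×10⁻⁶×63×330 + 8.6×10⁻⁶×63×675 + 16.4×10⁻⁶×63×160 = 1.026 mm.
Since the ends are fixed, an axial force P builds up, equal in every segment, with P · Σ Lᵢ/(AᵢEᵢ) = δ_free.
The series flexibility is Σ Lᵢ/(AᵢEᵢ) = 330/(1875×68×10³) + 675/(1075×119×10³) + 160/(750×196×10³) = 8.953×10⁻⁶ mm/N.
So P = 1.026 / 8.953×10⁻⁶ = 114.6 kN, tensile.
For the stainless steel segment, free thermal change = 16.4×10⁻⁶×63×160 = 0.1653 mm and elastic change from P = 114600×160/(750×196×10³) = 0.1247 mm; these oppose, so the net change is 0.0406 mm (segment shortens).

|ΔL| ≈ 0.0406 mm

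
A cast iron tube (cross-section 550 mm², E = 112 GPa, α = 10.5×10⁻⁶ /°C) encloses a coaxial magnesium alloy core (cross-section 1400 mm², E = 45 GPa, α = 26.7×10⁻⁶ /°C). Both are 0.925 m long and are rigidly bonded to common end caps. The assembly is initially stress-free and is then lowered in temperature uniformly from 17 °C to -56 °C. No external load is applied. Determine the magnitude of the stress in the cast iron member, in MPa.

Equilibrium of a rigid end plate with no external load gives equal and opposite internal forces ±P in the two members. Since α_{magnesium alloy} > α_{cast iron}, cooling drives the magnesium alloy into tension and the cast iron into compression.
Setting the final lengths equal and cancelling L: (α₁ − α₂)ΔT = P/(A₁E₁) + P/(A₂E₂).
|α₁ − α₂|·ΔT = 16.2×10⁻⁶ × 73 = 0.001183.
1/(A₁E₁) + 1/(A₂E₂) = 1/(550×112×10³) + 1/(1400×45×10³) = 3.211×10⁻⁸ N⁻¹.
So P = 0.001183 / 3.211×10⁻⁸ = 36.83 kN.
σ_{cast iron} = P/A₁ = 36830/550 = 66.97 MPa, compressive.

σ ≈ 67 MPa (compressive)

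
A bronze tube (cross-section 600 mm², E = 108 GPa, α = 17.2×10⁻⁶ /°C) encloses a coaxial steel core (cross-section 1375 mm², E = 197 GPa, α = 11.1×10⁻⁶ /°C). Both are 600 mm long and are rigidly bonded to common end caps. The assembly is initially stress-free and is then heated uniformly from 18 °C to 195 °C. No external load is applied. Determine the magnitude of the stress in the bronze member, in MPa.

Equilibrium of a rigid end plate with no external load gives equal and opposite internal forces ±P in the two members. Since α_{bronze} > α_{steel}, heating drives the bronze into compression and the steel into tension.
Compatibility of the two members (thermal + elastic change equal): (α₁ − α₂)ΔT = P·[1/(A₁E₁) + 1/(A₂E₂)].
|α₁ − α₂|·ΔT = 6.1×10⁻⁶ × 177 = 0.00108.
1/(A₁E₁) + 1/(A₂E₂) = 1/(600×108×10³) + 1/(1375×197×10³) = 1.912×10⁻⁸ N⁻¹.
P = 0.00108 / 1.912×10⁻⁸ = 56460 N = 56.46 kN.
σ_{bronze} = P/A₁ = 56460/600 = 94.1 MPa, compressive.

σ ≈ 94.1 MPa (compressive)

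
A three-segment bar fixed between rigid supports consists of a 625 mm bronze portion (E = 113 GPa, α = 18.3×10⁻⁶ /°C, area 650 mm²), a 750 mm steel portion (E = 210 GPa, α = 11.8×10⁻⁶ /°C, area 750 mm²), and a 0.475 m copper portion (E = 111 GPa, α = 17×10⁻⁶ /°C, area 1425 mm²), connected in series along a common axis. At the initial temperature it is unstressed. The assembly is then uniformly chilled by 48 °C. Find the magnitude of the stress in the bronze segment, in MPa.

σ ≈ 129 MPa (tensile)

If the supports were absent, the total length change would be Σ αᵢΔT Lᵢ = 18.3×10⁻⁶×48×625 + 11.8×10⁻⁶×48×750 + 17×10⁻⁶×48×475 = 1.361 mm.
The walls prevent any net length change, so an axial force P (same in every segment) develops. Compatibility: P · Σ Lᵢ/(AᵢEᵢ) = δ_free.
Σ Lᵢ/(AᵢEᵢ) = 625/(650×113×10³) + 750/(750×210×10³) + 475/(1425×111×10³) = 1.627×10⁻⁵ mm/N.
Hence P = δ_free / Σ(L/AE) = 1.361/1.627×10⁻⁵ = 83.65 kN (tensile).
σ_{bronze} = P / A = 83650 / 650 = 128.7 MPa.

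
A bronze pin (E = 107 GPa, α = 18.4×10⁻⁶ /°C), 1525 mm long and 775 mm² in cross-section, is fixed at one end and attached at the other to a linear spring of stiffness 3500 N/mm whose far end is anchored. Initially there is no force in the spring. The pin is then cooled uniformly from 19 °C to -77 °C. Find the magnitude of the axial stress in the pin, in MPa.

σ ≈ 11.4 MPa (tensile)

The unrestrained thermal change is αΔT L = 18.4×10⁻⁶ × 96 × 1525 = 2.694 mm.
Let P be the tensile force in the spring. The pin extends elastically by PL/(AE) and the spring stretches by P/k; together these equal δ_free.
P [ L/(AE) + 1/k ] = δ_free → P [ 1525/(775×107×10³) + 1/(3500) ] = 2.694.
P = 2.694 / 0.0003041 = 8858 N.
σ = P/A = 8858/775 = 11.43 MPa.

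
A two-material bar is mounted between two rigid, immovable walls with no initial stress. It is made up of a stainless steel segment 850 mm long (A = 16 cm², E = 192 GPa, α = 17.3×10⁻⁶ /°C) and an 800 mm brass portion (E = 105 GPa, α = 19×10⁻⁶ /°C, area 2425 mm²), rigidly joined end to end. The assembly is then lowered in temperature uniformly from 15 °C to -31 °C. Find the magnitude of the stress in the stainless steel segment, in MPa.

σ ≈ 146 MPa (tensile)

With the walls removed the bar would change length by δ_free = Σ αᵢΔT Lᵢ = 17.3×10⁻⁶×46×850 + 19×10⁻⁶×46×800 = 1.376 mm.
The rigid supports impose zero overall length change; the single axial force P common to all segments must satisfy P Σ Lᵢ/(AᵢEᵢ) = δ_free.
The series flexibility is Σ Lᵢ/(AᵢEᵢ) = 850/(1600×192×10³) + 800/(2425×105×10³) = 5.909×10⁻⁶ mm/N.
P = 1.376 / 5.909×10⁻⁶ = 232800 N = 232.8 kN, tensile.
σ_{stainless steel} = P / A = 232800 / 1600 = 145.5 MPa.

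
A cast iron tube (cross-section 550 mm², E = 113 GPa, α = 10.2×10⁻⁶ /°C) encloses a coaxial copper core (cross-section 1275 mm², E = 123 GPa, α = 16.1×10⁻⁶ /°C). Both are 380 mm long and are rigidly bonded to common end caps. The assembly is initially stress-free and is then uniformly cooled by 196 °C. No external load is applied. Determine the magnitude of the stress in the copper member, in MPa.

The copper has the larger α, so on cooling it would change length more than the cast iron if both were free. The rigid plates force a common final length, so the copper is put into tension and the cast iron into compression, with equal and opposite forces P (no external load).
Compatibility of the two members (thermal + elastic change equal): (α₁ − α₂)ΔT = P·[1/(A₁E₁) + 1/(A₂E₂)].
|α₁ − α₂|·ΔT = 5.9×10⁻⁶ × 196 = 0.001156.
1/(A₁E₁) + 1/(A₂E₂) = 1/(550×113×10³) + 1/(1275×123×10³) = 2.247×10⁻⁸ N⁻¹.
P = 0.001156 / 2.247×10⁻⁸ = 51470 N = 51.47 kN.
σ_{copper} = P/A₂ = 51470/1275 = 40.37 MPa, tensile.

σ ≈ 40.4 MPa (tensile)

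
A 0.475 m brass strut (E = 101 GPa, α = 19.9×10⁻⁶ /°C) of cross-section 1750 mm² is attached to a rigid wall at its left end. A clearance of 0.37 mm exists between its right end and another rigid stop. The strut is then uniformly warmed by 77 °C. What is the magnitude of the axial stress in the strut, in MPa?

σ ≈ 76.1 MPa (compressive)

Unrestrained expansion: δ_free = αΔT L = 19.9×10⁻⁶ × 77 × 475 = 0.7278 mm.
After closing the 0.37 mm clearance, 0.7278 − 0.37 = 0.3578 mm of expansion remains to be suppressed by the wall.
Compatibility: PL/(AE) = 0.3578 mm, so σ = P/A = E × (0.3578/475) = 76.09 MPa.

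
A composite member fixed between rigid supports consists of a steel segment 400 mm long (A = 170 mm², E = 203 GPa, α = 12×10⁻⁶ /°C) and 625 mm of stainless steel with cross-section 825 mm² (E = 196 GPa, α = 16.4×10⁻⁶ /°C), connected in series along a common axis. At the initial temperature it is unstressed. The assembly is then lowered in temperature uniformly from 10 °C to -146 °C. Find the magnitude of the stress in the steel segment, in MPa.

Free thermal contraction of the whole bar: Σ αᵢΔT Lᵢ = 12×10⁻⁶×156×400 + 16.4×10⁻⁶×156×625 = 2.348 mm.
Since the ends are fixed, an axial force P builds up, equal in every segment, with P · Σ Lᵢ/(AᵢEᵢ) = δ_free.
Σ Lᵢ/(AᵢEᵢ) = 400/(170×203×10³) + 625/(825×196×10³) = 1.546×10⁻⁵ mm/N.
P = 2.348 / 1.546×10⁻⁵ = 151900 N = 151.9 kN, tensile.
σ_{steel} = P / A = 151900 / 170 = 893.5 MPa.

σ ≈ 894 MPa (tensile)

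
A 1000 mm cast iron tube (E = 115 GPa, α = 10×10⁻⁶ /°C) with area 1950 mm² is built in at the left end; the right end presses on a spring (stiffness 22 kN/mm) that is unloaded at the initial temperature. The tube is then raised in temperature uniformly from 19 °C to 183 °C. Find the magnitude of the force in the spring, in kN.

P ≈ 32.9 kN

Free thermal expansion: δ_free = αΔT L = 10×10⁻⁶ × 164 × 1000 = 1.64 mm.
Let P be the compressive force at the spring. The tube shortens elastically by PL/(AE) and the spring compresses by P/k; together these equal δ_free.
P [ L/(AE) + 1/k ] = δ_free → P [ 1000/(1950×115×10³) + 1/(22×10³) ] = 1.64.
P = 1.64 / 4.991×10⁻⁵ = 32860 N.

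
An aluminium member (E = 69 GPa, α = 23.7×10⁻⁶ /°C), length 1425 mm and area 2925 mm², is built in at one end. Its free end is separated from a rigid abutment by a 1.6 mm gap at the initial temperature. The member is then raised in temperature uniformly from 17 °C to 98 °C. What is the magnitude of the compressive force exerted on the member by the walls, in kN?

P ≈ 161 kN

Free thermal elongation = αΔT L = 23.7×10⁻⁶ × 81 × 1425 = 2.736 mm.
After closing the 1.6 mm clearance, 2.736 − 1.6 = 1.136 mm of expansion remains to be suppressed by the wall.
Compatibility: PL/(AE) = 1.136 mm, so σ = P/A = E × (1.136/1425) = 54.99 MPa.
P = σA = 54.99 × 2925 = 160.8 kN.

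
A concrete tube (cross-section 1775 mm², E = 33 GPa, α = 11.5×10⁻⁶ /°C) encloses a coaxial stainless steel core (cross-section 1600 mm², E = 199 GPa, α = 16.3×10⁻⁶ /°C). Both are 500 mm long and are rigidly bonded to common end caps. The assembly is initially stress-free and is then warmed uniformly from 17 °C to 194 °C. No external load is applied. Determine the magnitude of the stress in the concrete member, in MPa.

The stainless steel has the larger α, so on heating it would change length more than the concrete if both were free. The rigid plates force a common final length, so the stainless steel is put into compression and the concrete into tension, with equal and opposite forces P (no external load).
Setting the final lengths equal and cancelling L: (α₁ − α₂)ΔT = P/(A₁E₁) + P/(A₂E₂).
|α₁ − α₂|·ΔT = 4.8×10⁻⁶ × 177 = 0.0008496.
1/(A₁E₁) + 1/(A₂E₂) = 1/(1775×33×10³) + 1/(1600×199×10³) = 2.021×10⁻⁸ N⁻¹.
So P = 0.0008496 / 2.021×10⁻⁸ = 42.03 kN.
σ_{concrete} = P/A₁ = 42030/1775 = 23.68 MPa, tensile.

σ ≈ 23.7 MPa (tensile)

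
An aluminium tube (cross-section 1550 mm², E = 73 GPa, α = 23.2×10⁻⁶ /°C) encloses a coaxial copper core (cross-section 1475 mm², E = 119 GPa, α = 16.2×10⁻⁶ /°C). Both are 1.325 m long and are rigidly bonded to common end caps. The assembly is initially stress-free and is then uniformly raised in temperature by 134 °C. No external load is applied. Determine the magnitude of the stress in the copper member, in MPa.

The aluminium has the larger α, so on heating it would change length more than the copper if both were free. The rigid plates force a common final length, so the aluminium is put into compression and the copper into tension, with equal and opposite forces P (no external load).
Compatibility of the two members (thermal + elastic change equal): (α₁ − α₂)ΔT = P·[1/(A₁E₁) + 1/(A₂E₂)].
|α₁ − α₂|·ΔT = 7×10⁻⁶ × 134 = 0.000938.
1/(A₁E₁) + 1/(A₂E₂) = 1/(1550×73×10³) + 1/(1475×119×10³) = 1.454×10⁻⁸ N⁻¹.
So P = 0.000938 / 1.454×10⁻⁸ = 64.53 kN.
σ_{copper} = P/A₂ = 64530/1475 = 43.75 MPa, tensile.

σ ≈ 43.8 MPa (tensile)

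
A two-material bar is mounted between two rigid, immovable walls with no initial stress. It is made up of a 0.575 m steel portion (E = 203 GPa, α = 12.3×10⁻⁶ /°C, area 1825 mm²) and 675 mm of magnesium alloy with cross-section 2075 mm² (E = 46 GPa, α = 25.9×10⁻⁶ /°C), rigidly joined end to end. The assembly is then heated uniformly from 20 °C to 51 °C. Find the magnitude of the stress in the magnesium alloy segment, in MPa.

σ ≈ 42.5 MPa (compressive)

If the supports were absent, the total length change would be Σ αᵢΔT Lᵢ = 12.3×10⁻⁶×31×575 + 25.9×10⁻⁶×31×675 = 0.7612 mm.
The rigid supports impose zero overall length change; the single axial force P common to all segments must satisfy P Σ Lᵢ/(AᵢEᵢ) = δ_free.
Σ Lᵢ/(AᵢEᵢ) = 575/(1825×203×10³) + 675/(2075×46×10³) = 8.624×10⁻⁶ mm/N.
So P = 0.7612 / 8.624×10⁻⁶ = 88.27 kN, compressive.
σ_{magnesium alloy} = P / A = 88270 / 2075 = 42.54 MPa.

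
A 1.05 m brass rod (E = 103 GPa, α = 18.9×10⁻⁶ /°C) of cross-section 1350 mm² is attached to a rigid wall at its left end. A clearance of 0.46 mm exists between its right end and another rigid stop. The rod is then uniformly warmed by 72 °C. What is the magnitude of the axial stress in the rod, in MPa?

σ ≈ 95 MPa (compressive)

If the wall were absent the rod would grow by αΔT L = 18.9×10⁻⁶ × 72 × 1050 = 1.429 mm.
This exceeds the 0.46 mm gap, so the wall pushes back. The portion of expansion that must be recovered elastically is δ_free − gap = 1.429 − 0.46 = 0.9688 mm.
Compatibility: PL/(AE) = 0.9688 mm, so σ = P/A = E × (0.9688/1050) = 95.04 MPa.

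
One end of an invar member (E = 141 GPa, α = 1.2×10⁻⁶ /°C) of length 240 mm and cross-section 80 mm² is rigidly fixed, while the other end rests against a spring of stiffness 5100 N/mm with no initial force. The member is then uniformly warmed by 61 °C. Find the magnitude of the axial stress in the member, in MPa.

σ ≈ 1.01 MPa (compressive)

The unrestrained thermal change is αΔT L = 1.2×10⁻⁶ × 61 × 240 = 0.01757 mm.
Let P be the compressive force at the spring. The member shortens elastically by PL/(AE) and the spring compresses by P/k; together these equal δ_free.
P [ L/(AE) + 1/k ] = δ_free → P [ 240/(80×141×10³) + 1/(5100) ] = 0.01757.
P = 0.01757 / 0.0002174 = 80.83 N.
σ = P/A = 80.83/80 = 1.01 MPa.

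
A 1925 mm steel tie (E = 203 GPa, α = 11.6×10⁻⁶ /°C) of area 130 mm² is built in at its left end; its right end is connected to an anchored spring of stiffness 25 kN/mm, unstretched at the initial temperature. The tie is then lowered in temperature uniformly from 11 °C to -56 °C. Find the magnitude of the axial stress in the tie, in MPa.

If the spring were absent the tie would shorten by αΔT L = 11.6×10⁻⁶ × 67 × 1925 = 1.496 mm.
Let P be the tensile force in the spring. The tie extends elastically by PL/(AE) and the spring stretches by P/k; together these equal δ_free.
So P = δ_free / [L/(AE) + 1/k] = 1.496 / [ 1925/(130×203×10³) + 1/(25×10³) ].
P = 1.496 / 0.0001129 = 13250 N.
σ = P/A = 13250/130 = 101.9 MPa.

σ ≈ 102 MPa (tensile)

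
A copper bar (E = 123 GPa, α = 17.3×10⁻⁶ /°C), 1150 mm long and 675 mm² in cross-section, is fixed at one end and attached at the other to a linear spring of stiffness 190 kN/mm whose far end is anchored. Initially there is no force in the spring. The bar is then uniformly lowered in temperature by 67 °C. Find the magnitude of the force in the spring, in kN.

Free thermal contraction: δ_free = αΔT L = 17.3×10⁻⁶ × 67 × 1150 = 1.333 mm.
Let P be the tensile force in the spring. The bar extends elastically by PL/(AE) and the spring stretches by P/k; together these equal δ_free.
P [ L/(AE) + 1/k ] = δ_free → P [ 1150/(675×123×10³) + 1/(190×10³) ] = 1.333.
P = 1.333 / 1.911×10⁻⁵ = 69740 N.

P ≈ 69.7 kN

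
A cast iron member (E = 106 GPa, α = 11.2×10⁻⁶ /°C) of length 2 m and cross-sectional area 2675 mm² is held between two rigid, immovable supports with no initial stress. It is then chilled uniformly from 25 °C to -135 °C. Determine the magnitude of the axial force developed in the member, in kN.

Full restraint means ε = 0, so the stress is σ = EαΔT = 106×10³ × 11.2×10⁻⁶ × 160 = 190 MPa.
Then P = σA = 190 × 2675 mm² = 508.1 kN, tensile.

P ≈ 508 kN (tensile)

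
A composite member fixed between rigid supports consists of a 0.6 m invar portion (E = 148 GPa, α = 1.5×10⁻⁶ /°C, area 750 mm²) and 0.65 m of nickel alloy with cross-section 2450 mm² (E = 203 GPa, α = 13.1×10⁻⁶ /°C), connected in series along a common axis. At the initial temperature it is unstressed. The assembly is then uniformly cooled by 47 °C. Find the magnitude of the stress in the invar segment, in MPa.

Free thermal contraction of the whole bar: Σ αᵢΔT Lᵢ = 1.5×10⁻⁶×47×600 + 13.1×10⁻⁶×47×650 = 0.4425 mm.
The rigid supports impose zero overall length change; the single axial force P common to all segments must satisfy P Σ Lᵢ/(AᵢEᵢ) = δ_free.
The series flexibility is Σ Lᵢ/(AᵢEᵢ) = 600/(750×148×10³) + 650/(2450×203×10³) = 6.712×10⁻⁶ mm/N.
So P = 0.4425 / 6.712×10⁻⁶ = 65.92 kN, tensile.
σ_{invar} = P / A = 65920 / 750 = 87.9 MPa.

σ ≈ 87.9 MPa (tensile)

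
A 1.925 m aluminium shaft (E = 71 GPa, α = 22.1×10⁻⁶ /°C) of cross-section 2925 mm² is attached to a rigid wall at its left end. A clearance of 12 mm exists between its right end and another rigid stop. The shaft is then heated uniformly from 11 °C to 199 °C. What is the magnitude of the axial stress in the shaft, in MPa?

Free thermal elongation = αΔT L = 22.1×10⁻⁶ × 188 × 1925 = 7.998 mm.
Since δ_free = 8 mm is less than the 12 mm gap, the shaft never touches the wall. No axial force develops.

σ ≈ 0 MPa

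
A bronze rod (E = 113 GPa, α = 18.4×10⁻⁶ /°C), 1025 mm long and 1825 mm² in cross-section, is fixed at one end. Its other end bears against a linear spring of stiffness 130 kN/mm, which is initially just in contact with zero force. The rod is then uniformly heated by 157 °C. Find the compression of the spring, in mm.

δ ≈ 1.8 mm

The unrestrained thermal change is αΔT L = 18.4×10⁻⁶ × 157 × 1025 = 2.961 mm.
With a force P in the spring, the elastic change of the rod is PL/(AE) and that of the spring is P/k; compatibility requires their sum to equal δ_free.
So P = δ_free / [L/(AE) + 1/k] = 2.961 / [ 1025/(1825×113×10³) + 1/(130×10³) ].
P = 2.961 / 1.266×10⁻⁵ = 233800 N.
Spring compression = P/k = 233800/(130×10³) = 1.799 mm.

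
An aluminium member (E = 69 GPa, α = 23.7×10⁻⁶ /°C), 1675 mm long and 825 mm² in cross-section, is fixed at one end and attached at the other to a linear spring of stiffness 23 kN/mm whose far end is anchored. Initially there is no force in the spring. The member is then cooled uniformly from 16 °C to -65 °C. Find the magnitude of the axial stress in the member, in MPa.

If the spring were absent the member would shorten by αΔT L = 23.7×10⁻⁶ × 81 × 1675 = 3.215 mm.
Let P be the tensile force in the spring. The member extends elastically by PL/(AE) and the spring stretches by P/k; together these equal δ_free.
So P = δ_free / [L/(AE) + 1/k] = 3.215 / [ 1675/(825×69×10³) + 1/(23×10³) ].
P = 3.215 / 7.29×10⁻⁵ = 44110 N.
σ = P/A = 44110/825 = 53.46 MPa.

σ ≈ 53.5 MPa (tensile)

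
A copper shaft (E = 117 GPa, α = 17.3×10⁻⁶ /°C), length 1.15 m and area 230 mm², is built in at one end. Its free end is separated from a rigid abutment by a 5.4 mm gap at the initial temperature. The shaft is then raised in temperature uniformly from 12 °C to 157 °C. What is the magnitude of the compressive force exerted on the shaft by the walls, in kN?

P ≈ 0 kN

Unrestrained expansion: δ_free = αΔT L = 17.3×10⁻⁶ × 145 × 1150 = 2.885 mm.
Since δ_free = 2.88 mm is less than the 5.4 mm gap, the shaft never touches the wall. No axial force develops.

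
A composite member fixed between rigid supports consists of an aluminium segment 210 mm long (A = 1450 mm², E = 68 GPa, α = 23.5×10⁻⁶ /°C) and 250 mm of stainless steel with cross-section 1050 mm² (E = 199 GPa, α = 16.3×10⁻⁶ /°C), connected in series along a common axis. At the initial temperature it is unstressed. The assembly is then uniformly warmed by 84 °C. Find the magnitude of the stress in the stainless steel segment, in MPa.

σ ≈ 217 MPa (compressive)

Free thermal expansion of the whole bar: Σ αᵢΔT Lᵢ = 23.5×10⁻⁶×84×210 + 16.3×10⁻⁶×84×250 = 0.7568 mm.
The rigid supports impose zero overall length change; the single axial force P common to all segments must satisfy P Σ Lᵢ/(AᵢEᵢ) = δ_free.
Σ Lᵢ/(AᵢEᵢ) = 210/(1450×68×10³) + 250/(1050×199×10³) = 3.326×10⁻⁶ mm/N.
P = 0.7568 / 3.326×10⁻⁶ = 227500 N = 227.5 kN, compressive.
σ_{stainless steel} = P / A = 227500 / 1050 = 216.7 MPa.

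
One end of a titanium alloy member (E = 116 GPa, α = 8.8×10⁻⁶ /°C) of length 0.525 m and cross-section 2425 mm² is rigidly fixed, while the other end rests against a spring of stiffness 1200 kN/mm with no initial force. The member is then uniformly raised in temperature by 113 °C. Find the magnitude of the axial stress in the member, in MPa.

If the spring were absent the member would lengthen by αΔT L = 8.8×10⁻⁶ × 113 × 525 = 0.5221 mm.
With a force P in the spring, the elastic change of the member is PL/(AE) and that of the spring is P/k; compatibility requires their sum to equal δ_free.
So P = δ_free / [L/(AE) + 1/k] = 0.5221 / [ 525/(2425×116×10³) + 1/(1200×10³) ].
P = 0.5221 / 2.7×10⁻⁶ = 193400 N.
σ = P/A = 193400/2425 = 79.74 MPa.

σ ≈ 79.7 MPa (compressive)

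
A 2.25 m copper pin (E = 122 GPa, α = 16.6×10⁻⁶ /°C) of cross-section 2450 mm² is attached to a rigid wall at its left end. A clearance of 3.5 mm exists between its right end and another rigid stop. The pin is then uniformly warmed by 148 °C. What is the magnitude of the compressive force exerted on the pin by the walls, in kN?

P ≈ 269 kN

If the wall were absent the pin would grow by αΔT L = 16.6×10⁻⁶ × 148 × 2250 = 5.528 mm.
After closing the 3.5 mm clearance, 5.528 − 3.5 = 2.028 mm of expansion remains to be suppressed by the wall.
Compatibility: PL/(AE) = 2.028 mm, so σ = P/A = E × (2.028/2250) = 110 MPa.
Force on the wall = σA = 110 × 2450 mm² = 269.4 kN.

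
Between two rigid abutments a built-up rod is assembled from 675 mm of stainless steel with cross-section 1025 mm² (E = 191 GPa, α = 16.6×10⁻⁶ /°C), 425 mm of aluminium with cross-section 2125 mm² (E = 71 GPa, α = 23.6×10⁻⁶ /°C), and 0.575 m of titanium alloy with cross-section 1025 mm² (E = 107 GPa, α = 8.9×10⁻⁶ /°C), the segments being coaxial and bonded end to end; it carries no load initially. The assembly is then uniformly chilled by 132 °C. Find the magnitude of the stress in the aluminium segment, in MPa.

With the walls removed the bar would change length by δ_free = Σ αᵢΔT Lᵢ = 16.6×10⁻⁶×132×675 + 23.6×10⁻⁶×132×425 + 8.9×10⁻⁶×132×575 = 3.479 mm.
Since the ends are fixed, an axial force P builds up, equal in every segment, with P · Σ Lᵢ/(AᵢEᵢ) = δ_free.
Σ Lᵢ/(AᵢEᵢ) = 675/(1025×191×10³) + 425/(2125×71×10³) + 575/(1025×107×10³) = 1.151×10⁻⁵ mm/N.
Hence P = δ_free / Σ(L/AE) = 3.479/1.151×10⁻⁵ = 302.3 kN (tensile).
σ_{aluminium} = P / A = 302300 / 2125 = 142.3 MPa.

σ ≈ 142 MPa (tensile)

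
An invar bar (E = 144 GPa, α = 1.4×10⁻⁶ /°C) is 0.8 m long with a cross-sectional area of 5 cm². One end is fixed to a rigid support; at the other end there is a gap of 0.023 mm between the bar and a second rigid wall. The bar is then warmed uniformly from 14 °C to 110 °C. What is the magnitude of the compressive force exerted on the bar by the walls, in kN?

P ≈ 7.61 kN

Free thermal elongation = αΔT L = 1.4×10⁻⁶ × 96 × 800 = 0.1075 mm.
After closing the 0.023 mm clearance, 0.1075 − 0.023 = 0.08452 mm of expansion remains to be suppressed by the wall.
That suppressed elongation corresponds to σ = E·Δ/L = 144×10³ × 0.08452/800 = 15.21 MPa.
P = σA = 15.21 × 500 = 7.607 kN.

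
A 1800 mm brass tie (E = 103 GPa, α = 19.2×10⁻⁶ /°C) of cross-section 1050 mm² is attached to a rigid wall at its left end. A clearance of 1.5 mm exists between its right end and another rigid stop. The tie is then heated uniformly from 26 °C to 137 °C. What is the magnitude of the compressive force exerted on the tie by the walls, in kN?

P ≈ 140 kN

Free thermal elongation = αΔT L = 19.2×10⁻⁶ × 111 × 1800 = 3.836 mm.
The gap closes (δ_free > 1.5 mm) and the wall then resists a further 3.836 − 1.5 = 2.336 mm of expansion.
Compatibility: PL/(AE) = 2.336 mm, so σ = P/A = E × (2.336/1800) = 133.7 MPa.
P = σA = 133.7 × 1050 = 140.4 kN.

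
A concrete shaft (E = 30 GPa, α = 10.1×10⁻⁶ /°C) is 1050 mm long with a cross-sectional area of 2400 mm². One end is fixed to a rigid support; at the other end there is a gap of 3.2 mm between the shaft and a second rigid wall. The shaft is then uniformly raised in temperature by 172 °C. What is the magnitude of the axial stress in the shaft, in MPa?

Unrestrained expansion: δ_free = αΔT L = 10.1×10⁻⁶ × 172 × 1050 = 1.824 mm.
This is smaller than the 3.2 mm clearance, so the shaft expands freely without reaching the stop — the stress is zero.

σ ≈ 0 MPa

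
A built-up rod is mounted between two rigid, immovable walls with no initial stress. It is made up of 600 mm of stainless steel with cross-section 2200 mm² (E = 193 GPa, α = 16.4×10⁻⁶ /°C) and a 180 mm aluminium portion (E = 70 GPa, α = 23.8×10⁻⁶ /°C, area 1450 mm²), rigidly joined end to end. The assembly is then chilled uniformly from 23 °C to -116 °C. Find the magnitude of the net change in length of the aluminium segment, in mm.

|ΔL| ≈ 0.497 mm

With the walls removed the bar would change length by δ_free = Σ αᵢΔT Lᵢ = 16.4×10⁻⁶×139×600 + 23.8×10⁻⁶×139×180 = 1.963 mm.
The walls prevent any net length change, so an axial force P (same in every segment) develops. Compatibility: P · Σ Lᵢ/(AᵢEᵢ) = δ_free.
The series flexibility is Σ Lᵢ/(AᵢEᵢ) = 600/(2200×193×10³) + 180/(1450×70×10³) = 3.186×10⁻⁶ mm/N.
So P = 1.963 / 3.186×10⁻⁶ = 616.1 kN, tensile.
For the aluminium segment, free thermal change = 23.8×10⁻⁶×139×180 = 0.5955 mm and elastic change from P = 616100×180/(1450×70×10³) = 1.093 mm; these oppose, so the net change is 0.497 mm (segment lengthens).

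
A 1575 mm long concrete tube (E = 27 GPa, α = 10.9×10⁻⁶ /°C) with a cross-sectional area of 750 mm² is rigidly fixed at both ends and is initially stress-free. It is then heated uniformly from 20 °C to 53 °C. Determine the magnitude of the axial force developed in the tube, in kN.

With zero net strain, σ = E·αΔT = 27 GPa × 10.9×10⁻⁶ × 33 = 9.712 MPa.
Axial force P = σA = 9.712 × 750 = 7284 N = 7.284 kN, compressive.

P ≈ 7.28 kN (compressive)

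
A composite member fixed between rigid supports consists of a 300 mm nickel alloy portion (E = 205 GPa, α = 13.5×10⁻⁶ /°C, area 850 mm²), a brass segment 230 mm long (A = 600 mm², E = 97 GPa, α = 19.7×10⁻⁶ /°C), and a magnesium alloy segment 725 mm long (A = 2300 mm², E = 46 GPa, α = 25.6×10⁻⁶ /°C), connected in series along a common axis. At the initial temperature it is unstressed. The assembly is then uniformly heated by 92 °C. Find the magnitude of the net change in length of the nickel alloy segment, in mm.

With the walls removed the bar would change length by δ_free = Σ αᵢΔT Lᵢ = 13.5×10⁻⁶×92×300 + 19.7×10⁻⁶×92×230 + 25.6×10⁻⁶×92×725 = 2.497 mm.
The walls prevent any net length change, so an axial force P (same in every segment) develops. Compatibility: P · Σ Lᵢ/(AᵢEᵢ) = δ_free.
The series flexibility is Σ Lᵢ/(AᵢEᵢ) = 300/(850×205×10³) + 230/(600×97×10³) + 725/(2300×46×10³) = 1.253×10⁻⁵ mm/N.
P = 2.497 / 1.253×10⁻⁵ = 199300 N = 199.3 kN, compressive.
For the nickel alloy segment, free thermal change = 13.5×10⁻⁶×92×300 = 0.3726 mm and elastic change from P = 199300×300/(850×205×10³) = 0.3432 mm; these oppose, so the net change is 0.0294 mm (segment lengthens).

|ΔL| ≈ 0.0294 mm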